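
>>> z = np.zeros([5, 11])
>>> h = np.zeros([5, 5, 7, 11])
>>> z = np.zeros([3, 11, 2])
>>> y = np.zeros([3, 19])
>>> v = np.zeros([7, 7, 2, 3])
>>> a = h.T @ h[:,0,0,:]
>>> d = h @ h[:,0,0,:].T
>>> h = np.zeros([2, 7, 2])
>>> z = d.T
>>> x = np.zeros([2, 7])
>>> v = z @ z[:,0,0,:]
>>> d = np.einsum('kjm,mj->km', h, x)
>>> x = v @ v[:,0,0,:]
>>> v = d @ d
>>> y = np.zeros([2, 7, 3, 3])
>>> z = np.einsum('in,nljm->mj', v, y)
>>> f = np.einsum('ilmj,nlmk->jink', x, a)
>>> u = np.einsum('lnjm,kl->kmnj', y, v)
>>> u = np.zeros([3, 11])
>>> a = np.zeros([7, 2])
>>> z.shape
(3, 3)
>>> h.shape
(2, 7, 2)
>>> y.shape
(2, 7, 3, 3)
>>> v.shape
(2, 2)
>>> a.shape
(7, 2)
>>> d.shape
(2, 2)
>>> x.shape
(5, 7, 5, 5)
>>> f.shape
(5, 5, 11, 11)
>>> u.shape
(3, 11)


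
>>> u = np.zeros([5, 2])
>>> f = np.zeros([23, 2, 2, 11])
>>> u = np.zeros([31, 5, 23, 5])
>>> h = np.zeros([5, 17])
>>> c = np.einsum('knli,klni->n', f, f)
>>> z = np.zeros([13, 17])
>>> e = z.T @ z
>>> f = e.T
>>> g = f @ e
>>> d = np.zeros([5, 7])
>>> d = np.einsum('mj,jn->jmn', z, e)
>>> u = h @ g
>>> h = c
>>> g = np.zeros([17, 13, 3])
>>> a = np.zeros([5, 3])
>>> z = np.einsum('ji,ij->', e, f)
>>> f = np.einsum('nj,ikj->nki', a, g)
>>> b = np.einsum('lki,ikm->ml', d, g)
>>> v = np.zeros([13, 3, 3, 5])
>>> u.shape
(5, 17)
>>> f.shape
(5, 13, 17)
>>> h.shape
(2,)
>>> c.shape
(2,)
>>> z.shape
()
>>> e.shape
(17, 17)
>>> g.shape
(17, 13, 3)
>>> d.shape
(17, 13, 17)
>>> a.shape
(5, 3)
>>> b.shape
(3, 17)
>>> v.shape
(13, 3, 3, 5)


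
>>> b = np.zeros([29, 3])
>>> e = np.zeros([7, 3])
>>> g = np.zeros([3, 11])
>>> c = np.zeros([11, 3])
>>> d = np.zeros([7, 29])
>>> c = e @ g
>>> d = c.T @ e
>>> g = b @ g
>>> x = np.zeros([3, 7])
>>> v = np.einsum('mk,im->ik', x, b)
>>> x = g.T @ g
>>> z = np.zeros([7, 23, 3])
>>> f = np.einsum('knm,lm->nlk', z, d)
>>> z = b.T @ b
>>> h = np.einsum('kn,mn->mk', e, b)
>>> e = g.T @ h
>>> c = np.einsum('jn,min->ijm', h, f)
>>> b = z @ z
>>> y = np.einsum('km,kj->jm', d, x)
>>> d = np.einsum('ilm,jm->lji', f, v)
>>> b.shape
(3, 3)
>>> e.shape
(11, 7)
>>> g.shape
(29, 11)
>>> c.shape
(11, 29, 23)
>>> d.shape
(11, 29, 23)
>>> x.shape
(11, 11)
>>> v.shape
(29, 7)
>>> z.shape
(3, 3)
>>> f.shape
(23, 11, 7)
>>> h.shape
(29, 7)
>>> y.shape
(11, 3)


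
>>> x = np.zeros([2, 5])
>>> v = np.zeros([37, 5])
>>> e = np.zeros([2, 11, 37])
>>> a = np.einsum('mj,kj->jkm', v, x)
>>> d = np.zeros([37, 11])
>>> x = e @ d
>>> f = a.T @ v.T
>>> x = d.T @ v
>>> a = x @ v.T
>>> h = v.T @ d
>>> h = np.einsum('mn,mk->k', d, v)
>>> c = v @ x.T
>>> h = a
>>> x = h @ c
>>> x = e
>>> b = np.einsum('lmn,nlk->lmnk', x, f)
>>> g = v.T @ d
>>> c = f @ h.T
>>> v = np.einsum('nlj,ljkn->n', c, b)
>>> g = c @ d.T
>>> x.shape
(2, 11, 37)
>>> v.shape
(37,)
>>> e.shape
(2, 11, 37)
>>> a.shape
(11, 37)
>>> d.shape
(37, 11)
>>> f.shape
(37, 2, 37)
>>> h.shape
(11, 37)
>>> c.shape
(37, 2, 11)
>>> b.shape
(2, 11, 37, 37)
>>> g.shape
(37, 2, 37)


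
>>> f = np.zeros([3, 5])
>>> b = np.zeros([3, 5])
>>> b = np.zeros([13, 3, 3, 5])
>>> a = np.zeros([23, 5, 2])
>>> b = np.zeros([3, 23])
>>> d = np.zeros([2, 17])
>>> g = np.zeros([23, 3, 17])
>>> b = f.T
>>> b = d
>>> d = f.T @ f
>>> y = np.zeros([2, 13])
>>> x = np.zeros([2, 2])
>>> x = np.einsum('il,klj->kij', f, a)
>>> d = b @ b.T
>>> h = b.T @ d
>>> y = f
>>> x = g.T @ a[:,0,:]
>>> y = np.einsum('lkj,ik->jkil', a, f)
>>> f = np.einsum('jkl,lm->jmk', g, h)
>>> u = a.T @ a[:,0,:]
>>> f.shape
(23, 2, 3)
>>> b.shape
(2, 17)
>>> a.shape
(23, 5, 2)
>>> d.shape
(2, 2)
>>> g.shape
(23, 3, 17)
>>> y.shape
(2, 5, 3, 23)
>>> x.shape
(17, 3, 2)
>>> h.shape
(17, 2)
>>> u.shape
(2, 5, 2)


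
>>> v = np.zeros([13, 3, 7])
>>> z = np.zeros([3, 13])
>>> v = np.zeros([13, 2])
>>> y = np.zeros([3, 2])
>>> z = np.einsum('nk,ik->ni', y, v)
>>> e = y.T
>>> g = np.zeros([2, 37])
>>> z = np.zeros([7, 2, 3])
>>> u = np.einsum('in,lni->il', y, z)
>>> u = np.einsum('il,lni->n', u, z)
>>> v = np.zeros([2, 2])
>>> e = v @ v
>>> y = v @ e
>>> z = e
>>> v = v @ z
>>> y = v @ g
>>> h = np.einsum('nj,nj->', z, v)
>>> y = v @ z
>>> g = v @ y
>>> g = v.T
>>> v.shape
(2, 2)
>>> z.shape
(2, 2)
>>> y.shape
(2, 2)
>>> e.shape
(2, 2)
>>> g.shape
(2, 2)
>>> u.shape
(2,)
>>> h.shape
()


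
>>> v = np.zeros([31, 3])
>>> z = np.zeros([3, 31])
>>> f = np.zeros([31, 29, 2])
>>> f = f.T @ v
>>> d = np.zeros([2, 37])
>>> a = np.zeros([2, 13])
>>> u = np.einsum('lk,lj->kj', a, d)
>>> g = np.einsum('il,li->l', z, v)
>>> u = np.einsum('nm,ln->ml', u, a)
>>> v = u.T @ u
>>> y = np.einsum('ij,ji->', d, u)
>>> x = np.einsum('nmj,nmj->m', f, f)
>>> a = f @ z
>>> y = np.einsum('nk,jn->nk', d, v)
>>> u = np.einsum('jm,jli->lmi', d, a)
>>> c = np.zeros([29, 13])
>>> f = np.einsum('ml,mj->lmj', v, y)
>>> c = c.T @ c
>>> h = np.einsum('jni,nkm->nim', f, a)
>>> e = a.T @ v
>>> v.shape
(2, 2)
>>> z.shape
(3, 31)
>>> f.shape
(2, 2, 37)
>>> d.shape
(2, 37)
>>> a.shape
(2, 29, 31)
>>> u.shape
(29, 37, 31)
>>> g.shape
(31,)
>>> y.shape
(2, 37)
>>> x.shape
(29,)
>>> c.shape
(13, 13)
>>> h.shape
(2, 37, 31)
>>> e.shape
(31, 29, 2)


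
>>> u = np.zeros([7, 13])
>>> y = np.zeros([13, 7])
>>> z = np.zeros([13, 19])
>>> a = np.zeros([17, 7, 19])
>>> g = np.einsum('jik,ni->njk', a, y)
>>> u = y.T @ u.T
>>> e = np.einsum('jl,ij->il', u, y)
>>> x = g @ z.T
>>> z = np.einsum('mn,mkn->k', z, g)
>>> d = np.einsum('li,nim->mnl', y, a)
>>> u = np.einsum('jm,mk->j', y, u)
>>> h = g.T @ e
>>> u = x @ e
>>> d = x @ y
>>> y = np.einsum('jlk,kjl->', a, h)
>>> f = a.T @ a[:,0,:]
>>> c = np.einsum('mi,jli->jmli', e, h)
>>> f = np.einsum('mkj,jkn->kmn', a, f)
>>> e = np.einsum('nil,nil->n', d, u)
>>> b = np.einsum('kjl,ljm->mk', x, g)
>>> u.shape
(13, 17, 7)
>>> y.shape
()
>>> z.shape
(17,)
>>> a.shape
(17, 7, 19)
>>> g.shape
(13, 17, 19)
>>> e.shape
(13,)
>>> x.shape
(13, 17, 13)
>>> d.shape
(13, 17, 7)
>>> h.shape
(19, 17, 7)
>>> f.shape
(7, 17, 19)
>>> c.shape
(19, 13, 17, 7)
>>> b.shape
(19, 13)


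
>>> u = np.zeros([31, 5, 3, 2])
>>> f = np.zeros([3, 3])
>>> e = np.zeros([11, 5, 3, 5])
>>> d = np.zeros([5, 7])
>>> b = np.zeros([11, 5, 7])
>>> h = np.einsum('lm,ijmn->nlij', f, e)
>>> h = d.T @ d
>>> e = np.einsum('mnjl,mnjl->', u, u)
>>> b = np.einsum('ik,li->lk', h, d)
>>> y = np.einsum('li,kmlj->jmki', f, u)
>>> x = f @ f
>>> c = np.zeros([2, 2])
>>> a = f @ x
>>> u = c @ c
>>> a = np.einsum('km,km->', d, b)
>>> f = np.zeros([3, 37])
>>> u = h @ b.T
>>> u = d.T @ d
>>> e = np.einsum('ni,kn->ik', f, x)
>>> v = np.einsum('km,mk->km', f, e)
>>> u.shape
(7, 7)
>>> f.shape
(3, 37)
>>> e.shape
(37, 3)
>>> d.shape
(5, 7)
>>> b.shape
(5, 7)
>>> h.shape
(7, 7)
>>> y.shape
(2, 5, 31, 3)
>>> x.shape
(3, 3)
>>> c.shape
(2, 2)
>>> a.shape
()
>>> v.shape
(3, 37)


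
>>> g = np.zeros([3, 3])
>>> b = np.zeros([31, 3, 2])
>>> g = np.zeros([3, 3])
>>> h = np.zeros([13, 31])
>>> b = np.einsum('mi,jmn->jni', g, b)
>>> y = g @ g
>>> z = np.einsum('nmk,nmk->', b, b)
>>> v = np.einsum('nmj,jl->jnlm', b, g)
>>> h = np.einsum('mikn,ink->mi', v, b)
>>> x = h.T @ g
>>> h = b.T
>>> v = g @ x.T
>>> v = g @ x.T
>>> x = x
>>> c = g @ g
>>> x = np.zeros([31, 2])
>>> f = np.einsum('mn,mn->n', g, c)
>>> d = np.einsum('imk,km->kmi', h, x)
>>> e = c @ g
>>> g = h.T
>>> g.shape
(31, 2, 3)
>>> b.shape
(31, 2, 3)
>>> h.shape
(3, 2, 31)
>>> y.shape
(3, 3)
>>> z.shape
()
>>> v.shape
(3, 31)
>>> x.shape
(31, 2)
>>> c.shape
(3, 3)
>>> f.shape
(3,)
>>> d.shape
(31, 2, 3)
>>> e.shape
(3, 3)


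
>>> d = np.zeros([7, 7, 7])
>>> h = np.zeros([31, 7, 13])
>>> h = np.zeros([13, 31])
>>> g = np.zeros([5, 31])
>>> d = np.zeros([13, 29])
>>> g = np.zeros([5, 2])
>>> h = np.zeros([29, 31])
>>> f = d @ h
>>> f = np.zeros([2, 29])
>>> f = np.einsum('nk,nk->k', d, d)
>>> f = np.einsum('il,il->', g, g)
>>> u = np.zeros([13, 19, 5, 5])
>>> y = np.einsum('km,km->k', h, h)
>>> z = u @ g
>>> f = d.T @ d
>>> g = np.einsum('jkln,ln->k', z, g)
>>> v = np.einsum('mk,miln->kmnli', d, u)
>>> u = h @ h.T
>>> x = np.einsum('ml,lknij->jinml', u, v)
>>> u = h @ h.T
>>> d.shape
(13, 29)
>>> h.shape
(29, 31)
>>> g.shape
(19,)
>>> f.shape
(29, 29)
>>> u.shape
(29, 29)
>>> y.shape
(29,)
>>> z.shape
(13, 19, 5, 2)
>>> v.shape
(29, 13, 5, 5, 19)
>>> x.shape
(19, 5, 5, 29, 29)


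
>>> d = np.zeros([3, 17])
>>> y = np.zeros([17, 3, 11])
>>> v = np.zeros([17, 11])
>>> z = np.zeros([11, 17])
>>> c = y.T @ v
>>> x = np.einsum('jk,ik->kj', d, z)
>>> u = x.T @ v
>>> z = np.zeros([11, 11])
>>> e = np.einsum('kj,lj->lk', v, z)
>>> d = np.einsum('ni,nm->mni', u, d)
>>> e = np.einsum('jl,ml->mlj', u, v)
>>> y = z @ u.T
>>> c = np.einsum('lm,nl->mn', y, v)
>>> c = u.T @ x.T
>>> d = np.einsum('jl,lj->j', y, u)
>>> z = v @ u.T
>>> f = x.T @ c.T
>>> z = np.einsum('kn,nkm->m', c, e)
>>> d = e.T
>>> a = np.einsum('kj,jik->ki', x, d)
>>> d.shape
(3, 11, 17)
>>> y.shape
(11, 3)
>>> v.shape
(17, 11)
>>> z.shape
(3,)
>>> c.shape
(11, 17)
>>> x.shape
(17, 3)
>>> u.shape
(3, 11)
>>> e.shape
(17, 11, 3)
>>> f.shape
(3, 11)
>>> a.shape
(17, 11)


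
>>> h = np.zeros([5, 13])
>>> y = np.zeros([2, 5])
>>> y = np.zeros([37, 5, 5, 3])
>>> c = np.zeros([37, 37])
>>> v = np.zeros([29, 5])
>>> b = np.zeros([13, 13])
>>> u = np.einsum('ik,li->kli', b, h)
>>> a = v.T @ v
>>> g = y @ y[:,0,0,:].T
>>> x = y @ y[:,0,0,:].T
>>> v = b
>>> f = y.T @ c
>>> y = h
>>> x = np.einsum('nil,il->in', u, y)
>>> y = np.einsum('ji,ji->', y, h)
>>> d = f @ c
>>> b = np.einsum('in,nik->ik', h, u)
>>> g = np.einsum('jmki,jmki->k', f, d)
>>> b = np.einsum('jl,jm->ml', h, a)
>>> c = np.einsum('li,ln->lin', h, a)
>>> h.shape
(5, 13)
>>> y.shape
()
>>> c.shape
(5, 13, 5)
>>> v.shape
(13, 13)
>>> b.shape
(5, 13)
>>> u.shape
(13, 5, 13)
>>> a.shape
(5, 5)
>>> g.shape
(5,)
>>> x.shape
(5, 13)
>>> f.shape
(3, 5, 5, 37)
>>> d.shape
(3, 5, 5, 37)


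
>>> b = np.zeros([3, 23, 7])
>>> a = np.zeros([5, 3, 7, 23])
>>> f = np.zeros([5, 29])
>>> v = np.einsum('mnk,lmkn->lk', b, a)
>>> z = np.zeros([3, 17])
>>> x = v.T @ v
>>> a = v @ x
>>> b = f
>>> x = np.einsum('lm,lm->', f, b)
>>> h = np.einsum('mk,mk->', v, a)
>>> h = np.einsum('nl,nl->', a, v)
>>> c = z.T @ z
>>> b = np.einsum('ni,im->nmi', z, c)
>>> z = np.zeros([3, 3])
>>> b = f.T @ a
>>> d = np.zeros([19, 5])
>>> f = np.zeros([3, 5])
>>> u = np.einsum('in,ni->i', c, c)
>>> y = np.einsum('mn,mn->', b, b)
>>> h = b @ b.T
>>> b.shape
(29, 7)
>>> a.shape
(5, 7)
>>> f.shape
(3, 5)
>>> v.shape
(5, 7)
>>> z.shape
(3, 3)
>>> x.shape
()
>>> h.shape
(29, 29)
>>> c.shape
(17, 17)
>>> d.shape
(19, 5)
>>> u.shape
(17,)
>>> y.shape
()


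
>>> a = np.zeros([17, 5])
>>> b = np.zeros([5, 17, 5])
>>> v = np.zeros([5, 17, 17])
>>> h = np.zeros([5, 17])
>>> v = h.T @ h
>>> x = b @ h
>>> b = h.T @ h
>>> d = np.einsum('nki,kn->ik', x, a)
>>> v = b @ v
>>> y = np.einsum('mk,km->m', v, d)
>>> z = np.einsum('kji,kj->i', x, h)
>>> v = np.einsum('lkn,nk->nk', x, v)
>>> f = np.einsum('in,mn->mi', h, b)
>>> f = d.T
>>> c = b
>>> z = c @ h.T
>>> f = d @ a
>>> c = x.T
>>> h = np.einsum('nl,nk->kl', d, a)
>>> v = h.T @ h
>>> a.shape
(17, 5)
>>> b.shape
(17, 17)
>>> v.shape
(17, 17)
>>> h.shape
(5, 17)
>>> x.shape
(5, 17, 17)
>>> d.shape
(17, 17)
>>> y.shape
(17,)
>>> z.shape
(17, 5)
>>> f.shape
(17, 5)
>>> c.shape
(17, 17, 5)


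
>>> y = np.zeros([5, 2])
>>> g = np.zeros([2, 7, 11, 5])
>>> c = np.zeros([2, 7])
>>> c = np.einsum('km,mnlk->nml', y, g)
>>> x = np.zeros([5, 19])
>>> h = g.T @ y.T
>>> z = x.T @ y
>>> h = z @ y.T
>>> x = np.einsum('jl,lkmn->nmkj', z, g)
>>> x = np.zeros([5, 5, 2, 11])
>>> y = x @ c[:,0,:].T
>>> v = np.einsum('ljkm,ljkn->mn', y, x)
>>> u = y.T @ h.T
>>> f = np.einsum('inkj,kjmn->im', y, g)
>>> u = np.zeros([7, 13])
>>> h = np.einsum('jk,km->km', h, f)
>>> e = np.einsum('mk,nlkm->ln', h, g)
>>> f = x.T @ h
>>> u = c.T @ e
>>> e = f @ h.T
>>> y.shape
(5, 5, 2, 7)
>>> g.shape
(2, 7, 11, 5)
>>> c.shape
(7, 2, 11)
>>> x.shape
(5, 5, 2, 11)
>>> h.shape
(5, 11)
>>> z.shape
(19, 2)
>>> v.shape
(7, 11)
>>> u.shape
(11, 2, 2)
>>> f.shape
(11, 2, 5, 11)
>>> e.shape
(11, 2, 5, 5)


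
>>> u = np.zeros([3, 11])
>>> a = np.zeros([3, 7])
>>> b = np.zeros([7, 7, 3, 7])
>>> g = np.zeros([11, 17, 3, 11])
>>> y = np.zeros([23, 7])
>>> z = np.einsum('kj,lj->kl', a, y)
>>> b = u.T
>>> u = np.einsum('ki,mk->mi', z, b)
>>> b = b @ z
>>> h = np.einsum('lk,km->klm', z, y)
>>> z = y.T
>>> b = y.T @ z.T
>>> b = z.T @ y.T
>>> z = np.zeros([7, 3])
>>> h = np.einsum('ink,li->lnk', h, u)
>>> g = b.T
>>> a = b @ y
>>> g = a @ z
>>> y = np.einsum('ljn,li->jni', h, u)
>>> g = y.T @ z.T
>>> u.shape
(11, 23)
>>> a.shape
(23, 7)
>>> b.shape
(23, 23)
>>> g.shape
(23, 7, 7)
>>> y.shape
(3, 7, 23)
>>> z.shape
(7, 3)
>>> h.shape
(11, 3, 7)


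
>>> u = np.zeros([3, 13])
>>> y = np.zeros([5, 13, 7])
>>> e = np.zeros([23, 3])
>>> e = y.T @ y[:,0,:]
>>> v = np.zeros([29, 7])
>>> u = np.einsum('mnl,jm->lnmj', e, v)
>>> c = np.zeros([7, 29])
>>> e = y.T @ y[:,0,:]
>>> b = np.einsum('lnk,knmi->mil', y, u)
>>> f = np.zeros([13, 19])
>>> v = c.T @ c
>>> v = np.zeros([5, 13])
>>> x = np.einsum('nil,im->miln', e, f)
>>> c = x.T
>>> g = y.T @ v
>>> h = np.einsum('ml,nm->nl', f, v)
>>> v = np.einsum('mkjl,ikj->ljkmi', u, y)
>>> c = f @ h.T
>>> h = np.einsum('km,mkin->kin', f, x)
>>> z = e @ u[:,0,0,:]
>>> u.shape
(7, 13, 7, 29)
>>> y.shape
(5, 13, 7)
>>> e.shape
(7, 13, 7)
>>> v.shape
(29, 7, 13, 7, 5)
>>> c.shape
(13, 5)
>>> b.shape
(7, 29, 5)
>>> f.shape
(13, 19)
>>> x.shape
(19, 13, 7, 7)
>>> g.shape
(7, 13, 13)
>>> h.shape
(13, 7, 7)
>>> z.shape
(7, 13, 29)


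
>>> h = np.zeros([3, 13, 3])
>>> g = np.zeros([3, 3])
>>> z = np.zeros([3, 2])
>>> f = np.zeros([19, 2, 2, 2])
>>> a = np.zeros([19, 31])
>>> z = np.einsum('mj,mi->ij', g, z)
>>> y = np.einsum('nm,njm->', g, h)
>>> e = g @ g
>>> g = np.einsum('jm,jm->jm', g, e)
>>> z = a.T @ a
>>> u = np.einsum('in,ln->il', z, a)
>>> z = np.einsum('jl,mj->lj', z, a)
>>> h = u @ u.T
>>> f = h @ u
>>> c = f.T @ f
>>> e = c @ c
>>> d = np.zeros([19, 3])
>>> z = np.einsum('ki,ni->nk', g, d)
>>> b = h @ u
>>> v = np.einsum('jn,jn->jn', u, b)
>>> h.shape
(31, 31)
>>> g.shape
(3, 3)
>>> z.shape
(19, 3)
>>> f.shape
(31, 19)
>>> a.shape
(19, 31)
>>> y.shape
()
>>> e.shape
(19, 19)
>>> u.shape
(31, 19)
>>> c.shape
(19, 19)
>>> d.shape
(19, 3)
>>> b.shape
(31, 19)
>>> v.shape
(31, 19)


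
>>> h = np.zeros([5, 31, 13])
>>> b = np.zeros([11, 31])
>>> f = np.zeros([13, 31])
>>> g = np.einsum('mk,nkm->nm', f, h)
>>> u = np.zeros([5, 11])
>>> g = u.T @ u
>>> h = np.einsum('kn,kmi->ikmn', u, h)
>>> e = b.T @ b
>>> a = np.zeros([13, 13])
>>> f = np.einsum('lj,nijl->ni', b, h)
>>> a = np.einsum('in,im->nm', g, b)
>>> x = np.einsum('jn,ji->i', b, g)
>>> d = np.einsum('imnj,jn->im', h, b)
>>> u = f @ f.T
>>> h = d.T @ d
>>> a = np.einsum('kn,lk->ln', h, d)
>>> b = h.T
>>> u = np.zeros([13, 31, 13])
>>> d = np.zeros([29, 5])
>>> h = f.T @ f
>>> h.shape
(5, 5)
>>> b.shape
(5, 5)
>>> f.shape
(13, 5)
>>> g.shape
(11, 11)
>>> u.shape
(13, 31, 13)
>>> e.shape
(31, 31)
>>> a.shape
(13, 5)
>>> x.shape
(11,)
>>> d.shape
(29, 5)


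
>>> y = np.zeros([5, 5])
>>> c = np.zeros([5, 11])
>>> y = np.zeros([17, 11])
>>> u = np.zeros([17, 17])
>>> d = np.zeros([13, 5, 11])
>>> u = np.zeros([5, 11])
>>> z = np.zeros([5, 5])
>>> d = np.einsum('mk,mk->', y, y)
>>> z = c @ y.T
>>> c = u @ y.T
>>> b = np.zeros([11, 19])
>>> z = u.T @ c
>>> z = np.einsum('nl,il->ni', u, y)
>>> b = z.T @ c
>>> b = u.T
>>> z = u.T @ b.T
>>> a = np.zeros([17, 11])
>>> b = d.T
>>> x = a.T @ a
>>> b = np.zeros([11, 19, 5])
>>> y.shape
(17, 11)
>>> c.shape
(5, 17)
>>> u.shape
(5, 11)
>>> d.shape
()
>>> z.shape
(11, 11)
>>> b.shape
(11, 19, 5)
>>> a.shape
(17, 11)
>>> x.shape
(11, 11)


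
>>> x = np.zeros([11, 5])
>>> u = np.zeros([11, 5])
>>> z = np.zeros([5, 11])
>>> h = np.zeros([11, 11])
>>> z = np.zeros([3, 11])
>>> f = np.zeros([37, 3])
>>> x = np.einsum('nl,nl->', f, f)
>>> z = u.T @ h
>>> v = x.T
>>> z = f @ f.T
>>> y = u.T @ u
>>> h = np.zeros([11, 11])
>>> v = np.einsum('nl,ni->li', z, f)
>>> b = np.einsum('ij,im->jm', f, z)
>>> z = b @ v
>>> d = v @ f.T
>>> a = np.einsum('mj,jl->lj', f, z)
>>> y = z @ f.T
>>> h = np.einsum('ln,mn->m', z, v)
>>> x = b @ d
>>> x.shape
(3, 37)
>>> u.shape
(11, 5)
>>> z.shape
(3, 3)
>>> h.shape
(37,)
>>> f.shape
(37, 3)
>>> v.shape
(37, 3)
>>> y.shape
(3, 37)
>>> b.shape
(3, 37)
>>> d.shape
(37, 37)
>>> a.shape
(3, 3)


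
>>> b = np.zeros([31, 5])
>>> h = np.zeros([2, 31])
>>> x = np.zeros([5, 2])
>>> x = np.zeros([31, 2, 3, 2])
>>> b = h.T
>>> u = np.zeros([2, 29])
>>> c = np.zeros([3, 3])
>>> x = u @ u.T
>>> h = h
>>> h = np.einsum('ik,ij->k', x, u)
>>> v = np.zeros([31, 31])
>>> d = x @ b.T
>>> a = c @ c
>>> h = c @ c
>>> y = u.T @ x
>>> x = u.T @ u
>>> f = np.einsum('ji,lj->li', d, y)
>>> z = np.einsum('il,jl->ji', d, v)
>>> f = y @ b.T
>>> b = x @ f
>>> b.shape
(29, 31)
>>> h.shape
(3, 3)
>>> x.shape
(29, 29)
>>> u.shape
(2, 29)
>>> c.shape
(3, 3)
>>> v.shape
(31, 31)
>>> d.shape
(2, 31)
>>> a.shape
(3, 3)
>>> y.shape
(29, 2)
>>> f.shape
(29, 31)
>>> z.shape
(31, 2)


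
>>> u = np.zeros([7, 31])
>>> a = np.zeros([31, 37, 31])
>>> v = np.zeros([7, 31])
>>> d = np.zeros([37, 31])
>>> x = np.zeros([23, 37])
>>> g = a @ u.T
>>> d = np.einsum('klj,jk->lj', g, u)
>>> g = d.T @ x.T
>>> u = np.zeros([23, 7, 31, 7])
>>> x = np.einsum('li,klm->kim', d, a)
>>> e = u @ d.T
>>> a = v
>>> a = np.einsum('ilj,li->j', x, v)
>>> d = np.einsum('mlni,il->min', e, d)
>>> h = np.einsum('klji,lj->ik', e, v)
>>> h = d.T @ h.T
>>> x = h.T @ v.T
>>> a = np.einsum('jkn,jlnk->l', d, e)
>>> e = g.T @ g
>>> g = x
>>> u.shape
(23, 7, 31, 7)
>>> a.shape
(7,)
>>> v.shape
(7, 31)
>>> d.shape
(23, 37, 31)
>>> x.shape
(37, 37, 7)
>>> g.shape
(37, 37, 7)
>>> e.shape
(23, 23)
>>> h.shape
(31, 37, 37)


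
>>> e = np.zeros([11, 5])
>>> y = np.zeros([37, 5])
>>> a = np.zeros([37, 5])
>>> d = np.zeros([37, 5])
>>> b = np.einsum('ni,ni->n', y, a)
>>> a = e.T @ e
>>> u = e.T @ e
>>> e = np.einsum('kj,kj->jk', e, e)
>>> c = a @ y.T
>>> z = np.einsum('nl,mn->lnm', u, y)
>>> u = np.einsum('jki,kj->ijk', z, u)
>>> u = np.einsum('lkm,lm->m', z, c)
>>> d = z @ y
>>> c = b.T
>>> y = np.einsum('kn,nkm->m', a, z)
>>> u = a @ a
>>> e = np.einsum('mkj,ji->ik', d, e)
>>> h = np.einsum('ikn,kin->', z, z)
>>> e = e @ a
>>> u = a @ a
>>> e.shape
(11, 5)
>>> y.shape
(37,)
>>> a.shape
(5, 5)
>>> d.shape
(5, 5, 5)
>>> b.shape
(37,)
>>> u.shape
(5, 5)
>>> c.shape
(37,)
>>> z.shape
(5, 5, 37)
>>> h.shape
()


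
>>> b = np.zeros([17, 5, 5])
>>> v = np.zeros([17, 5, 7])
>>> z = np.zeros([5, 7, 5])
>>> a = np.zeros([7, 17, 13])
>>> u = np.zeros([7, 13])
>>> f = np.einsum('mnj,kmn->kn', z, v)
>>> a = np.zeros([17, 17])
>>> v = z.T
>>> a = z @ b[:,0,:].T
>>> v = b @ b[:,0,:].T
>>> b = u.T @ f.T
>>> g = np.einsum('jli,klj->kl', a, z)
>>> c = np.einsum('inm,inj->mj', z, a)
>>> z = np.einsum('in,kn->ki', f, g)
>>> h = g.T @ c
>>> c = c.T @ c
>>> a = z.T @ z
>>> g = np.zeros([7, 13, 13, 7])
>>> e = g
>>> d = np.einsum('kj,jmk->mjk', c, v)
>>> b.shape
(13, 17)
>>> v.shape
(17, 5, 17)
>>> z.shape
(5, 17)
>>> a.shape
(17, 17)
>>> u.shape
(7, 13)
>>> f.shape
(17, 7)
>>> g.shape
(7, 13, 13, 7)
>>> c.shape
(17, 17)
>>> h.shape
(7, 17)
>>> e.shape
(7, 13, 13, 7)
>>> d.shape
(5, 17, 17)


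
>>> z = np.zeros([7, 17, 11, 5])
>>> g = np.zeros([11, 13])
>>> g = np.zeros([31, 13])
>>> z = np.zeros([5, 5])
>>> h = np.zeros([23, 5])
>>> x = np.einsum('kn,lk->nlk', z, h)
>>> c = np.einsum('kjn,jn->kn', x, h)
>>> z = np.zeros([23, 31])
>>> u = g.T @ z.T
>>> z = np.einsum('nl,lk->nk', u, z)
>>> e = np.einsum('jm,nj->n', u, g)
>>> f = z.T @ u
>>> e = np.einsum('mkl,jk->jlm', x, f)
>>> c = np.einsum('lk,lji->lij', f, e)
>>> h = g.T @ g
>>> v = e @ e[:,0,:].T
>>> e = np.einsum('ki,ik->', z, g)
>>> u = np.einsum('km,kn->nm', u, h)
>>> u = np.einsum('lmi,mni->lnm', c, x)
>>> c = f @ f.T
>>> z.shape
(13, 31)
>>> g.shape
(31, 13)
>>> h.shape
(13, 13)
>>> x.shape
(5, 23, 5)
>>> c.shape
(31, 31)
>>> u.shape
(31, 23, 5)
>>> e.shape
()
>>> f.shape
(31, 23)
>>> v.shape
(31, 5, 31)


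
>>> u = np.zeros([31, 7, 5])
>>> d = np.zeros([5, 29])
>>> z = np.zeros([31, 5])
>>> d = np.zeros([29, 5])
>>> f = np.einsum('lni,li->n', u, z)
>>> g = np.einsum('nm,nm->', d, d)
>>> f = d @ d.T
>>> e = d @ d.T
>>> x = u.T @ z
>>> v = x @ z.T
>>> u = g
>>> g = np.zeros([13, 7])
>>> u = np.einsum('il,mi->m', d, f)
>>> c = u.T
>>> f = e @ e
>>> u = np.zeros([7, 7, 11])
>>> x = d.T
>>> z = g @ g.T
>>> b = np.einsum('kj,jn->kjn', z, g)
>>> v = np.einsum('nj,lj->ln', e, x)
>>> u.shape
(7, 7, 11)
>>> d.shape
(29, 5)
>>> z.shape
(13, 13)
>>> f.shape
(29, 29)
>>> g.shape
(13, 7)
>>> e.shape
(29, 29)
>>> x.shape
(5, 29)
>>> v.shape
(5, 29)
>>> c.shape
(29,)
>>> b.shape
(13, 13, 7)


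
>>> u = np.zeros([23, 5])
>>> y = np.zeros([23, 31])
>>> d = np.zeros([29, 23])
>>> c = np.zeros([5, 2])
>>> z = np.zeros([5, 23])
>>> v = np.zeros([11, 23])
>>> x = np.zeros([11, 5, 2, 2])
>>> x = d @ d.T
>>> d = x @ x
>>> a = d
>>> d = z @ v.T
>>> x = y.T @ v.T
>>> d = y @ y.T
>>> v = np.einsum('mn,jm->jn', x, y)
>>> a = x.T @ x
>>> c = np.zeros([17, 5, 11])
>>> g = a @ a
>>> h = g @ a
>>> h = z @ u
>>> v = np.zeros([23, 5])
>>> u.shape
(23, 5)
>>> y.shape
(23, 31)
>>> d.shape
(23, 23)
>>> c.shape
(17, 5, 11)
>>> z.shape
(5, 23)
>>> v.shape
(23, 5)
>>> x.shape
(31, 11)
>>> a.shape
(11, 11)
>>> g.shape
(11, 11)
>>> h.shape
(5, 5)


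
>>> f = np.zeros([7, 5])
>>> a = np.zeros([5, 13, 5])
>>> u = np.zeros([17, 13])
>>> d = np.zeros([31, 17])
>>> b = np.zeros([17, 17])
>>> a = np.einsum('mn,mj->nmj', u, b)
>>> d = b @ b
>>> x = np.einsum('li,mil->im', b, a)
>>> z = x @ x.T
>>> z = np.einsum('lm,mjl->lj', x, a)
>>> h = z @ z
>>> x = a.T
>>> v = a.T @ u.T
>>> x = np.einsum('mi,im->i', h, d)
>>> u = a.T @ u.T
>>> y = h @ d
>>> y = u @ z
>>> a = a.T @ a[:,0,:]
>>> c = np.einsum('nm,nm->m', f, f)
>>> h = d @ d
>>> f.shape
(7, 5)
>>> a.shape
(17, 17, 17)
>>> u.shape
(17, 17, 17)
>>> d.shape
(17, 17)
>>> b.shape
(17, 17)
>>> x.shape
(17,)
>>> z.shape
(17, 17)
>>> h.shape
(17, 17)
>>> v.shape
(17, 17, 17)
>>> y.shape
(17, 17, 17)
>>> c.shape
(5,)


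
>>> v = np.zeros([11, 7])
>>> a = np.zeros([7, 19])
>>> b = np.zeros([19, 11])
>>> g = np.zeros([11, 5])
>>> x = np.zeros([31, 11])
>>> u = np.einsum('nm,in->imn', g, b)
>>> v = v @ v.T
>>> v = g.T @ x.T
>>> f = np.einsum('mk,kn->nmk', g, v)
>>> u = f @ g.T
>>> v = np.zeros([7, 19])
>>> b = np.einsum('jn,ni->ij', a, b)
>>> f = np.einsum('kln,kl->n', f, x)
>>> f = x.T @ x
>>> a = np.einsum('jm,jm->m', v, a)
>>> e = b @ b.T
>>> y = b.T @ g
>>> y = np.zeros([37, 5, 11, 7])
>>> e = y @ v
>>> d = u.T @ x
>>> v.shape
(7, 19)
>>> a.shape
(19,)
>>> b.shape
(11, 7)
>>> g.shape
(11, 5)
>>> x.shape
(31, 11)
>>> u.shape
(31, 11, 11)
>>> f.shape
(11, 11)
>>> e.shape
(37, 5, 11, 19)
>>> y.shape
(37, 5, 11, 7)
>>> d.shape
(11, 11, 11)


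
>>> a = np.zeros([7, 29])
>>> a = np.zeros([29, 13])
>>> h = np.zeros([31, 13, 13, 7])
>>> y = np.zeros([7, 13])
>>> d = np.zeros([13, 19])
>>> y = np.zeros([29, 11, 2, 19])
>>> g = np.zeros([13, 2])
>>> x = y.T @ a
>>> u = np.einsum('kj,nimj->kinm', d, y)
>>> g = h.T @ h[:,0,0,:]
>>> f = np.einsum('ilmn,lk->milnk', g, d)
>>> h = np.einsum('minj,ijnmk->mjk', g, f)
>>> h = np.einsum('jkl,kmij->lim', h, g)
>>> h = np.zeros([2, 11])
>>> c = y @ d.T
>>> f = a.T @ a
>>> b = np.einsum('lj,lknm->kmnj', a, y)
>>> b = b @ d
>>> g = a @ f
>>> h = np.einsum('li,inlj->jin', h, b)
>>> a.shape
(29, 13)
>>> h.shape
(19, 11, 19)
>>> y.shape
(29, 11, 2, 19)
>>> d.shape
(13, 19)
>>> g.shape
(29, 13)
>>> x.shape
(19, 2, 11, 13)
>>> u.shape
(13, 11, 29, 2)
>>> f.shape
(13, 13)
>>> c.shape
(29, 11, 2, 13)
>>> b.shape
(11, 19, 2, 19)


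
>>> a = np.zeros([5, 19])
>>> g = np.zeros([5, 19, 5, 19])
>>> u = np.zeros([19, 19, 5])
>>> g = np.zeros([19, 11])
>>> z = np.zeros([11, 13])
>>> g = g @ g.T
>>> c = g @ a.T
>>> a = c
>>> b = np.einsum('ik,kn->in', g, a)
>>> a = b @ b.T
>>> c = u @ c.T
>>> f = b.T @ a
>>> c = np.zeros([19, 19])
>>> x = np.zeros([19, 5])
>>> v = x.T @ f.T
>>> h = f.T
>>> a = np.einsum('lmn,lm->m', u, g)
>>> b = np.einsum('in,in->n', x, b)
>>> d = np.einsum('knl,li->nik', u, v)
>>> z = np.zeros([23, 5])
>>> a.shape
(19,)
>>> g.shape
(19, 19)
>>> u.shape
(19, 19, 5)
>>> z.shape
(23, 5)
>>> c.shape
(19, 19)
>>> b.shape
(5,)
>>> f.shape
(5, 19)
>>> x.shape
(19, 5)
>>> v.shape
(5, 5)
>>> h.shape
(19, 5)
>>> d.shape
(19, 5, 19)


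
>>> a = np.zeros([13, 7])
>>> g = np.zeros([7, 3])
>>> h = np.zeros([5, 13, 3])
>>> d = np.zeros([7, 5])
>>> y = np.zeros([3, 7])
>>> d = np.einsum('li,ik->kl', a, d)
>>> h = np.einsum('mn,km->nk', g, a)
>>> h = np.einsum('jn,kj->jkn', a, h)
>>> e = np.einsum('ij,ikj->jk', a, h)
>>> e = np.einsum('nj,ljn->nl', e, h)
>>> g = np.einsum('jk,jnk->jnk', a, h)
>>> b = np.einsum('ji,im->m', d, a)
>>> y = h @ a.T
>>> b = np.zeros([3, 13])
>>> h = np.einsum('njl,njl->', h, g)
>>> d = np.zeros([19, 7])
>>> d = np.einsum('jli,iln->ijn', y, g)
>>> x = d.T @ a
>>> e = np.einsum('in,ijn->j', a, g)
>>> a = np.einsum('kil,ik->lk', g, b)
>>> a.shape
(7, 13)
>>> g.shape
(13, 3, 7)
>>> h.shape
()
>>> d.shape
(13, 13, 7)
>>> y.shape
(13, 3, 13)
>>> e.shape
(3,)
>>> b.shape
(3, 13)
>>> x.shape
(7, 13, 7)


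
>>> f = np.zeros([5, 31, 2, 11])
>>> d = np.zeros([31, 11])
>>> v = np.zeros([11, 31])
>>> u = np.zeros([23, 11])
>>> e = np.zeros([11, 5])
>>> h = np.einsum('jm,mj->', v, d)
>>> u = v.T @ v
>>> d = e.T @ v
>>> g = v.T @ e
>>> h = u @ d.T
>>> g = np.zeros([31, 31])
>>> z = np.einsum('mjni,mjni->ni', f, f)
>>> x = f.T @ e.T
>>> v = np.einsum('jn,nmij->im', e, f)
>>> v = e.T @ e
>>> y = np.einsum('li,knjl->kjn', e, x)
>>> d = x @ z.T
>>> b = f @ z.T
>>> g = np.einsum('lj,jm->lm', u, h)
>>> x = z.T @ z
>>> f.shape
(5, 31, 2, 11)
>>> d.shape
(11, 2, 31, 2)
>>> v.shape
(5, 5)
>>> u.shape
(31, 31)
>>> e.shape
(11, 5)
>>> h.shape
(31, 5)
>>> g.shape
(31, 5)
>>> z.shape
(2, 11)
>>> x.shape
(11, 11)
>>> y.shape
(11, 31, 2)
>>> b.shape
(5, 31, 2, 2)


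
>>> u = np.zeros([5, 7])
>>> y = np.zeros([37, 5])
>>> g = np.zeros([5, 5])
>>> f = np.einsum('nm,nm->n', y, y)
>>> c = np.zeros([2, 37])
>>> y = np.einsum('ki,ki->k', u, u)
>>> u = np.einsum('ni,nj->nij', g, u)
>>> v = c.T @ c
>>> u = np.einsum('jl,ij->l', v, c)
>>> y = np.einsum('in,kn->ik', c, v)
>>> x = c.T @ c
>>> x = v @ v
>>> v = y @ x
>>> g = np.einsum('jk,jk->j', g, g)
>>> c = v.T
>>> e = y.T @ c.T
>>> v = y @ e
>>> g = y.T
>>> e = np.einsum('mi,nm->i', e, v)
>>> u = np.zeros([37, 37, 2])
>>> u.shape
(37, 37, 2)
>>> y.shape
(2, 37)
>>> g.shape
(37, 2)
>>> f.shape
(37,)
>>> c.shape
(37, 2)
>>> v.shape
(2, 37)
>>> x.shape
(37, 37)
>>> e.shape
(37,)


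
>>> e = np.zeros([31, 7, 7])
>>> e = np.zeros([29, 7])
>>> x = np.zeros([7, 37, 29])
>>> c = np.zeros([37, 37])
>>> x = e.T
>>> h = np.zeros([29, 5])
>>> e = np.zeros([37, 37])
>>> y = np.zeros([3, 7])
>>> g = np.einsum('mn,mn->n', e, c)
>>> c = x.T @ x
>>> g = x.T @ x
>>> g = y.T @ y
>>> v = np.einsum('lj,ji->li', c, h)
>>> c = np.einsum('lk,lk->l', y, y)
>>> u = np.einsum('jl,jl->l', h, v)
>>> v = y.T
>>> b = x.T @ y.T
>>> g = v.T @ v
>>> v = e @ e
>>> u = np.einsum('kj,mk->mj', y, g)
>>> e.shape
(37, 37)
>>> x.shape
(7, 29)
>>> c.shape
(3,)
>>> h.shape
(29, 5)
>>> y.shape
(3, 7)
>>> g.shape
(3, 3)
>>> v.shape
(37, 37)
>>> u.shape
(3, 7)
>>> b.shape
(29, 3)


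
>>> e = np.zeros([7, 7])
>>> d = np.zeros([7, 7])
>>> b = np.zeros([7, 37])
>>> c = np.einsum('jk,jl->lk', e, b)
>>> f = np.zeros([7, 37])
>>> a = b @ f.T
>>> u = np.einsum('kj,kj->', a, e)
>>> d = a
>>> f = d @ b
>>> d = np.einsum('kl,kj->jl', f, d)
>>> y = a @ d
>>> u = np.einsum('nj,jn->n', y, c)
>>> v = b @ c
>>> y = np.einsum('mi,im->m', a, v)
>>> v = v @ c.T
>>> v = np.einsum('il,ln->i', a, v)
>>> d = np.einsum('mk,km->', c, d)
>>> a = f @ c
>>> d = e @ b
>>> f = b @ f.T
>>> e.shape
(7, 7)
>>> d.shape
(7, 37)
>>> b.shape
(7, 37)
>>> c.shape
(37, 7)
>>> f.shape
(7, 7)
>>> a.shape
(7, 7)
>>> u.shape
(7,)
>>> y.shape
(7,)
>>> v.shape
(7,)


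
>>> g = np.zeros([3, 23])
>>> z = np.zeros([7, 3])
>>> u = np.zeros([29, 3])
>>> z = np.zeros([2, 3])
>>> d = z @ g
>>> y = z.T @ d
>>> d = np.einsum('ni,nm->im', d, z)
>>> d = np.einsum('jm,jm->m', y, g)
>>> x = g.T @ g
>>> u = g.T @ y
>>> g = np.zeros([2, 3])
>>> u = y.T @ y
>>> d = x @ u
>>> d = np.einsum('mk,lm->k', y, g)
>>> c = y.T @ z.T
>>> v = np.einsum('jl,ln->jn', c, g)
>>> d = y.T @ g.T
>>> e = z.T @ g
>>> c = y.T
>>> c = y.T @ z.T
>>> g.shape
(2, 3)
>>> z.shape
(2, 3)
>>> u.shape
(23, 23)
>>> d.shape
(23, 2)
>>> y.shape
(3, 23)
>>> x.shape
(23, 23)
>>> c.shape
(23, 2)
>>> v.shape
(23, 3)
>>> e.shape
(3, 3)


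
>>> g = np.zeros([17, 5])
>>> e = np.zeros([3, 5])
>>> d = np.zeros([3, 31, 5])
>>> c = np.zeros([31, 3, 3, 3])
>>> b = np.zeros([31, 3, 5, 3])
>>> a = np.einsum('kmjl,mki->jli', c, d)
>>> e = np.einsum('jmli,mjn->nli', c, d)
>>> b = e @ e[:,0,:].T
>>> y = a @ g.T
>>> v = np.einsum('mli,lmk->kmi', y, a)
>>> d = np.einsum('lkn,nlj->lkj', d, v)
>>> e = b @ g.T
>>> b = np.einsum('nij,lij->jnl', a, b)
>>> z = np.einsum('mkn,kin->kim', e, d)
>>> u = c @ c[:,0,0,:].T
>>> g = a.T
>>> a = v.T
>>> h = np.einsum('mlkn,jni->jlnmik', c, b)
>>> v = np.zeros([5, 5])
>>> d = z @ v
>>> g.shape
(5, 3, 3)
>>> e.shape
(5, 3, 17)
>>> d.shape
(3, 31, 5)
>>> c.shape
(31, 3, 3, 3)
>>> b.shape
(5, 3, 5)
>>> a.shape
(17, 3, 5)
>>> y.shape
(3, 3, 17)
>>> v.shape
(5, 5)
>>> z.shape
(3, 31, 5)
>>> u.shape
(31, 3, 3, 31)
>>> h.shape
(5, 3, 3, 31, 5, 3)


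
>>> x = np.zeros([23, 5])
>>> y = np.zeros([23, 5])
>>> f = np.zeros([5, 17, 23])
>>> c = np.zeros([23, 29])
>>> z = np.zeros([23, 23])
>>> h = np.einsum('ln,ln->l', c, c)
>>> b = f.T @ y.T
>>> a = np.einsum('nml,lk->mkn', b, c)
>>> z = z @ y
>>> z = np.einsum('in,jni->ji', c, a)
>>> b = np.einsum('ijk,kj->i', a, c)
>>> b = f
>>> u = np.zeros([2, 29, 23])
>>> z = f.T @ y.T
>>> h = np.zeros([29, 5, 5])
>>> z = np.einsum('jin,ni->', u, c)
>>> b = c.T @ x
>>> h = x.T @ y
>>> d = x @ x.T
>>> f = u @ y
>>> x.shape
(23, 5)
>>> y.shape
(23, 5)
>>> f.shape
(2, 29, 5)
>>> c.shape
(23, 29)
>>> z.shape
()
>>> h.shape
(5, 5)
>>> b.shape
(29, 5)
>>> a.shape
(17, 29, 23)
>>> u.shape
(2, 29, 23)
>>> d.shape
(23, 23)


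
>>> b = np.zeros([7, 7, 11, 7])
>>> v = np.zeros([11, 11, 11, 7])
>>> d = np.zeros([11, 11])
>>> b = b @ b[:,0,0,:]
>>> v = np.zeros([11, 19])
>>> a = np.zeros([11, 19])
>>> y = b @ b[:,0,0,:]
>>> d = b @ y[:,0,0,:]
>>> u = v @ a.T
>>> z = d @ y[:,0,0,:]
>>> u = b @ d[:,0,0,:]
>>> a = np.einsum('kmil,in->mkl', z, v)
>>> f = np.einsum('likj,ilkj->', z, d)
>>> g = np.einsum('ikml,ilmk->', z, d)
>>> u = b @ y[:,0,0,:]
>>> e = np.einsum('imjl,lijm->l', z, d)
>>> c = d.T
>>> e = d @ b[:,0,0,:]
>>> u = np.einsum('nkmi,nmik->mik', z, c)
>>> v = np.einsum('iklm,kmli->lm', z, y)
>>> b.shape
(7, 7, 11, 7)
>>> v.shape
(11, 7)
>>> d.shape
(7, 7, 11, 7)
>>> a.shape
(7, 7, 7)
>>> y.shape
(7, 7, 11, 7)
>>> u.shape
(11, 7, 7)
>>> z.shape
(7, 7, 11, 7)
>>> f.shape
()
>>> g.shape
()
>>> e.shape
(7, 7, 11, 7)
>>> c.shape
(7, 11, 7, 7)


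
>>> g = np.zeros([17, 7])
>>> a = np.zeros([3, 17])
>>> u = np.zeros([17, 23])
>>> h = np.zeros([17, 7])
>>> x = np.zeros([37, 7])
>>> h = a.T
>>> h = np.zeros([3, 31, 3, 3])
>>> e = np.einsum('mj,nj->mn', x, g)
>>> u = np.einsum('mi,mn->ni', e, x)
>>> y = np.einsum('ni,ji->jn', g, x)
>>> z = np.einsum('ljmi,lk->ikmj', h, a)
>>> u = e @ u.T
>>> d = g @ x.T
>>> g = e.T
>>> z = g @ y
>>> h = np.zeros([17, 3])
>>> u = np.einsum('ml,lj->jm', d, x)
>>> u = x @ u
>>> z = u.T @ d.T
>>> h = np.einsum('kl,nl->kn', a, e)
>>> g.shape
(17, 37)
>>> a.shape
(3, 17)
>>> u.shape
(37, 17)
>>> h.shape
(3, 37)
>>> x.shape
(37, 7)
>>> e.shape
(37, 17)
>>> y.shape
(37, 17)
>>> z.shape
(17, 17)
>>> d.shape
(17, 37)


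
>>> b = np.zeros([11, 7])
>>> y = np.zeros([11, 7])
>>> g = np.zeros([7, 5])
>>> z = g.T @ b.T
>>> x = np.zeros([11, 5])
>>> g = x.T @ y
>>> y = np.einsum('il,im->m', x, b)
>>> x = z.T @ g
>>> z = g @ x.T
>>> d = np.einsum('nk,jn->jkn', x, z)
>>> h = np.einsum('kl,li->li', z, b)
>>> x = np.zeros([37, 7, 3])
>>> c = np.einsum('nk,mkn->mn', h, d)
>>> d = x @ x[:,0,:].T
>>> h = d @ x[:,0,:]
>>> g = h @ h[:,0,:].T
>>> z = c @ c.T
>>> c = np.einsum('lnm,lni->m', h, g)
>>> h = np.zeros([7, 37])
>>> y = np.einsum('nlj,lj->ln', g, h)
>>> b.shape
(11, 7)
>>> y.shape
(7, 37)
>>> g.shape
(37, 7, 37)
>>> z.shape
(5, 5)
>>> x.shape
(37, 7, 3)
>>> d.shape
(37, 7, 37)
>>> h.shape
(7, 37)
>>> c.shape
(3,)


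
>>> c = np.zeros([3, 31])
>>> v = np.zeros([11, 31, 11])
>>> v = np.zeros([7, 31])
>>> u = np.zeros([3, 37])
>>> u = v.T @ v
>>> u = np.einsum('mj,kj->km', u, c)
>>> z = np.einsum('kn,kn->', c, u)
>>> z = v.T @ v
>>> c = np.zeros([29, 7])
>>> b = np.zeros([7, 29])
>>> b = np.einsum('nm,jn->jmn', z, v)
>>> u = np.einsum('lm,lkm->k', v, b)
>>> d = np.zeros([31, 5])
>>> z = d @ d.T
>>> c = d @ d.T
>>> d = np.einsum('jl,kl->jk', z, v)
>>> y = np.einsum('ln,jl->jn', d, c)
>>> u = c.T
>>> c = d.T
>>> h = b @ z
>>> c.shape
(7, 31)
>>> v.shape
(7, 31)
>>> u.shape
(31, 31)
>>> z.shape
(31, 31)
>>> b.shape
(7, 31, 31)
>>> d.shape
(31, 7)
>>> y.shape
(31, 7)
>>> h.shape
(7, 31, 31)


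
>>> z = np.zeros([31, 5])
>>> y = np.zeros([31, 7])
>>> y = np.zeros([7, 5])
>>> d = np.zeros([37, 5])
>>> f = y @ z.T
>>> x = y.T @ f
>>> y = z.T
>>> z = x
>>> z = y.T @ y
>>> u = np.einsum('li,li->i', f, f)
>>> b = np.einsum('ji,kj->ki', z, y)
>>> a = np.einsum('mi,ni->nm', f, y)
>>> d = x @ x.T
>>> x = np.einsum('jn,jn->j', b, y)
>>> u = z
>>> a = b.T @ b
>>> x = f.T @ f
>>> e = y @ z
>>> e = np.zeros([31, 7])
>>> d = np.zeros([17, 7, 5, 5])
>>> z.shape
(31, 31)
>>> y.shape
(5, 31)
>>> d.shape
(17, 7, 5, 5)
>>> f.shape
(7, 31)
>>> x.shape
(31, 31)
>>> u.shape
(31, 31)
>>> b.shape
(5, 31)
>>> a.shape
(31, 31)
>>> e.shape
(31, 7)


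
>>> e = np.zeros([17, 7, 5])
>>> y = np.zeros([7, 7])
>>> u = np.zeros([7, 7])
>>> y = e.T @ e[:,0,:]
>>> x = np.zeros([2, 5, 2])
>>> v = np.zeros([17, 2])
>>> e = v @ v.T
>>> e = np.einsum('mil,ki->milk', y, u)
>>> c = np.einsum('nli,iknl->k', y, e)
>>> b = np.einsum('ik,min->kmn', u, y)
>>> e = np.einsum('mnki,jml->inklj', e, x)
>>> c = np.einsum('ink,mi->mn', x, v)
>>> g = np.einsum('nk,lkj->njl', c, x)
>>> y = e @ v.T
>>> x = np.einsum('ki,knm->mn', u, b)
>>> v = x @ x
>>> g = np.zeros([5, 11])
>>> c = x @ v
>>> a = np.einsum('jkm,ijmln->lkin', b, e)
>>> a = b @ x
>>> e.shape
(7, 7, 5, 2, 2)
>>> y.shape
(7, 7, 5, 2, 17)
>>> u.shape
(7, 7)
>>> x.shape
(5, 5)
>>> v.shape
(5, 5)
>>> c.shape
(5, 5)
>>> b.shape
(7, 5, 5)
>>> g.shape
(5, 11)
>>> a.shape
(7, 5, 5)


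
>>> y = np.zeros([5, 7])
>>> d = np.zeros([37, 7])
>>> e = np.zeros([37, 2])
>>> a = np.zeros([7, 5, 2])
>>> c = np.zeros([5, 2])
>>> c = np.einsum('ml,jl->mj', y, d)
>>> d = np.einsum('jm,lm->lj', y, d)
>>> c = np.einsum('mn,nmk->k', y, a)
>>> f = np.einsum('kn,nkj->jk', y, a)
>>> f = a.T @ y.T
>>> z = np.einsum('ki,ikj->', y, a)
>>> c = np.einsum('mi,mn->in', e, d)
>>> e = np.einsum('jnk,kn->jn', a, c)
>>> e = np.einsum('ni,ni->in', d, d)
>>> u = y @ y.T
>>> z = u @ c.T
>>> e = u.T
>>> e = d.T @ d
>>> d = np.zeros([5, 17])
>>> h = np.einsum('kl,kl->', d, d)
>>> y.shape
(5, 7)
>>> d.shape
(5, 17)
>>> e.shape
(5, 5)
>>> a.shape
(7, 5, 2)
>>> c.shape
(2, 5)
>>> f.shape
(2, 5, 5)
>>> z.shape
(5, 2)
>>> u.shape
(5, 5)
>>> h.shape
()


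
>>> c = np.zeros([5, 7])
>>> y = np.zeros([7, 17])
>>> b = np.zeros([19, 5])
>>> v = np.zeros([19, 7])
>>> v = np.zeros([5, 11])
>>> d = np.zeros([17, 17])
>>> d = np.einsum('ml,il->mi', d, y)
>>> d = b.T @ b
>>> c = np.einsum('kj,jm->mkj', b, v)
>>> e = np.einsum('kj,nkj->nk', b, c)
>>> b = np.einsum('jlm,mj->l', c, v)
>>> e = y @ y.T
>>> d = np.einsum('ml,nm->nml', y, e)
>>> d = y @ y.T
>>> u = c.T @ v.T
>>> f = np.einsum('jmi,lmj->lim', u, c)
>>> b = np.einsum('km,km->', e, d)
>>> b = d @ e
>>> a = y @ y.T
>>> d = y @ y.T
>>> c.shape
(11, 19, 5)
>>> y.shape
(7, 17)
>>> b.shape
(7, 7)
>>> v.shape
(5, 11)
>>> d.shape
(7, 7)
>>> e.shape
(7, 7)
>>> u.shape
(5, 19, 5)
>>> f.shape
(11, 5, 19)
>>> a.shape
(7, 7)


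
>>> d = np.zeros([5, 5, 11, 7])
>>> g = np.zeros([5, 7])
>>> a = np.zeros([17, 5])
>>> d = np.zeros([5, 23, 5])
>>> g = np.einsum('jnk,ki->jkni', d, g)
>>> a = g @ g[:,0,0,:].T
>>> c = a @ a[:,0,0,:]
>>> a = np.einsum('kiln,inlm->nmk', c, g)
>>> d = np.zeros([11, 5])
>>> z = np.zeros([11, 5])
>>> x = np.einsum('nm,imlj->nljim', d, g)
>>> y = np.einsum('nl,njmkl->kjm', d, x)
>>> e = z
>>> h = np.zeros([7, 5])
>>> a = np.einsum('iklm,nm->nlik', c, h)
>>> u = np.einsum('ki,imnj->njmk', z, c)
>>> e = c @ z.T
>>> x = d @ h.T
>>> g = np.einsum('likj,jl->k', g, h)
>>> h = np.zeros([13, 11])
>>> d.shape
(11, 5)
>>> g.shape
(23,)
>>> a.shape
(7, 23, 5, 5)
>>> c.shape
(5, 5, 23, 5)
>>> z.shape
(11, 5)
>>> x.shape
(11, 7)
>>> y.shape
(5, 23, 7)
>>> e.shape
(5, 5, 23, 11)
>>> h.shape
(13, 11)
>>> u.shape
(23, 5, 5, 11)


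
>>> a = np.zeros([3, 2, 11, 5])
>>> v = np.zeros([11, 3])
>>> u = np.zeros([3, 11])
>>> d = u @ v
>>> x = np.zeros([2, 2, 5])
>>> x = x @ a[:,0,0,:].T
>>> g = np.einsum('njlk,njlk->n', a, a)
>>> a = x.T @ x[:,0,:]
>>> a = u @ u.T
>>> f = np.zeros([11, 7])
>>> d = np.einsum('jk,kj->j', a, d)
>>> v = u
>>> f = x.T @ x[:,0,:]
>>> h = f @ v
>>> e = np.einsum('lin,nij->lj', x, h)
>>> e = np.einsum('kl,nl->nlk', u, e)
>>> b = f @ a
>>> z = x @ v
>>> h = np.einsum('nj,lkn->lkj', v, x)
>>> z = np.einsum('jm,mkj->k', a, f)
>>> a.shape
(3, 3)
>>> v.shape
(3, 11)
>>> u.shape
(3, 11)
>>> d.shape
(3,)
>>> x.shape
(2, 2, 3)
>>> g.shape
(3,)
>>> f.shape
(3, 2, 3)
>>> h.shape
(2, 2, 11)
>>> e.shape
(2, 11, 3)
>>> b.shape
(3, 2, 3)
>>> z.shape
(2,)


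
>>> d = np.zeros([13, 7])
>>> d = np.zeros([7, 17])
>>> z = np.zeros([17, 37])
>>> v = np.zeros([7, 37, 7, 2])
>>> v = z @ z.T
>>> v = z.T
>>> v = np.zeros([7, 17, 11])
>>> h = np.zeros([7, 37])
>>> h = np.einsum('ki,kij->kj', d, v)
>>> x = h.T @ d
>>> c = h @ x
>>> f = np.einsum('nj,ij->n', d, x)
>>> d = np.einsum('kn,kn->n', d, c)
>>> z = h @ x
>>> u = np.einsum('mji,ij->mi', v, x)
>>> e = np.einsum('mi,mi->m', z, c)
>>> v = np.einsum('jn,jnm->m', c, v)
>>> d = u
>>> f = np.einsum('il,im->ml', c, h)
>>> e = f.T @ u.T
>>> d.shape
(7, 11)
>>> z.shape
(7, 17)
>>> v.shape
(11,)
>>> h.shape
(7, 11)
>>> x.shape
(11, 17)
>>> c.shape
(7, 17)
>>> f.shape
(11, 17)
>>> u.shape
(7, 11)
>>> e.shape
(17, 7)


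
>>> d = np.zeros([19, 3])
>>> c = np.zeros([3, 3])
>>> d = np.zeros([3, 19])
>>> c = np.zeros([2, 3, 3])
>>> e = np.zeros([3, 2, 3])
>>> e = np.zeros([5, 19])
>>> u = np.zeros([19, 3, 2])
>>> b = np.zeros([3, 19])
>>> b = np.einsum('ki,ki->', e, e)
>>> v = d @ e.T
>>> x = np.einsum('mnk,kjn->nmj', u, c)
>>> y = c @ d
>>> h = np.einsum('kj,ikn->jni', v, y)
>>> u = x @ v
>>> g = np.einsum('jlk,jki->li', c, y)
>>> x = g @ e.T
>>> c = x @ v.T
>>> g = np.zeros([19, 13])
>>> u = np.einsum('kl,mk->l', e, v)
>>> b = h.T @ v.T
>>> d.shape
(3, 19)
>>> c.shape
(3, 3)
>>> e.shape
(5, 19)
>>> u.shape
(19,)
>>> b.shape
(2, 19, 3)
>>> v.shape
(3, 5)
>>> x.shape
(3, 5)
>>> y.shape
(2, 3, 19)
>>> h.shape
(5, 19, 2)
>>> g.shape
(19, 13)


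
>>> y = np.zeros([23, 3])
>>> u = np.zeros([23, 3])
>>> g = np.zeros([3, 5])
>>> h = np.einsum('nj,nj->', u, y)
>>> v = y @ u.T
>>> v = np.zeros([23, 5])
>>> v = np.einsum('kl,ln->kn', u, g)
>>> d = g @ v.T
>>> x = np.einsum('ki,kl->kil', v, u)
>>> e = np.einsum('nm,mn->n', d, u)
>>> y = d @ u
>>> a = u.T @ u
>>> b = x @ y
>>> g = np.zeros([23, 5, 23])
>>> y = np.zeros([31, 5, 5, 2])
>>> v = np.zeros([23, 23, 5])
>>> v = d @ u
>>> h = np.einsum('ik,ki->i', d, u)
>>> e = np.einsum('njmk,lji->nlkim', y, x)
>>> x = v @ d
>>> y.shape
(31, 5, 5, 2)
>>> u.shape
(23, 3)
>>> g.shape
(23, 5, 23)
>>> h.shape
(3,)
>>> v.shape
(3, 3)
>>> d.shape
(3, 23)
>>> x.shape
(3, 23)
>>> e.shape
(31, 23, 2, 3, 5)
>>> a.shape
(3, 3)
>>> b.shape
(23, 5, 3)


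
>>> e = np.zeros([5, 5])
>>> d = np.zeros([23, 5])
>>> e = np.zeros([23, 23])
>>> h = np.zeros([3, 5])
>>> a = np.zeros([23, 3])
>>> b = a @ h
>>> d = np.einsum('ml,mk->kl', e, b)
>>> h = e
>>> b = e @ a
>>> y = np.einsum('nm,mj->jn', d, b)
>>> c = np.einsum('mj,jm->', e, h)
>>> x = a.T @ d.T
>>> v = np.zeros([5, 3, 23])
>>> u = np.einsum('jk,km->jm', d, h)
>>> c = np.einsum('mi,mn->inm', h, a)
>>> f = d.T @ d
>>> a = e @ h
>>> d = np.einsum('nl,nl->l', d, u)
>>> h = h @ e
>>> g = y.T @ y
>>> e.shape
(23, 23)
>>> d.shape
(23,)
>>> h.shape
(23, 23)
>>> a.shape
(23, 23)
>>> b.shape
(23, 3)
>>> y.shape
(3, 5)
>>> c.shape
(23, 3, 23)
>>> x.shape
(3, 5)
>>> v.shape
(5, 3, 23)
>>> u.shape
(5, 23)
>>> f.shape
(23, 23)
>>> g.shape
(5, 5)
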